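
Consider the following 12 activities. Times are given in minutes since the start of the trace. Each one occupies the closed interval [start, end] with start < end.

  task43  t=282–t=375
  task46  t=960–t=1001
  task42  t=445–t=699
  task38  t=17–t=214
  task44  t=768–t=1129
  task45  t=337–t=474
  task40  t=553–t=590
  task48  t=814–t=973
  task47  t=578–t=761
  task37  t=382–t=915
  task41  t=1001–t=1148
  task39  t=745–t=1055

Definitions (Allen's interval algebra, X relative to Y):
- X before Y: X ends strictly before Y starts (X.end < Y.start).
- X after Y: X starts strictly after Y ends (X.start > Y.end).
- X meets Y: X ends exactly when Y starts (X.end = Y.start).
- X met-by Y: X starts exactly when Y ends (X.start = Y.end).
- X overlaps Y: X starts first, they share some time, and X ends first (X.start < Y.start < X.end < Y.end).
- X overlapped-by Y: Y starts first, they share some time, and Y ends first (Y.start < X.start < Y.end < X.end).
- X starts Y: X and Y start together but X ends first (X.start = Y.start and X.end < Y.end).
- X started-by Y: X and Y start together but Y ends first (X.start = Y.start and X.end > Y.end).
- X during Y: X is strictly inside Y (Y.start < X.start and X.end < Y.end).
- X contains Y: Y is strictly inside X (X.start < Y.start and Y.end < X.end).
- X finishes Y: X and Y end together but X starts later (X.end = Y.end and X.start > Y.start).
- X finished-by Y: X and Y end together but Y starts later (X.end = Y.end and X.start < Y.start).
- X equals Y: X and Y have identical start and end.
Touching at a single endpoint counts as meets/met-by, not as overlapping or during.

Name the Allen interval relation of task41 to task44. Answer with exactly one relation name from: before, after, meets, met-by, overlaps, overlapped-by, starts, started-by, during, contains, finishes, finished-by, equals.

overlapped-by

task41 = [t=1001, t=1148]; task44 = [t=768, t=1129].
Compare endpoints: task41.start > task44.start, task41.start < task44.end, task41.end > task44.start, task41.end > task44.end.
That pattern is 'overlapped-by'.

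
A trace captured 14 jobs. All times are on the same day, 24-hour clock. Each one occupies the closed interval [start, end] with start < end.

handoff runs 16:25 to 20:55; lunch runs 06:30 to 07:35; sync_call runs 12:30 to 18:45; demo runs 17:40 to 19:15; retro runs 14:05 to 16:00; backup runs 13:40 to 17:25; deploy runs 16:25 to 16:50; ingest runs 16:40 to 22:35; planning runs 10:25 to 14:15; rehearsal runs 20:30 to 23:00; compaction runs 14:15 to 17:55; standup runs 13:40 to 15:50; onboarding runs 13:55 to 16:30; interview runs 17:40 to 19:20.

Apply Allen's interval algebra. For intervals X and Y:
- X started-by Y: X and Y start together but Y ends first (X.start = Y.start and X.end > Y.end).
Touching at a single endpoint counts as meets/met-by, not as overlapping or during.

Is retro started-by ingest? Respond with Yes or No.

No

retro = [14:05, 16:00], ingest = [16:40, 22:35].
Actual relation of retro to ingest: before.
Asked whether 'started-by' holds → No.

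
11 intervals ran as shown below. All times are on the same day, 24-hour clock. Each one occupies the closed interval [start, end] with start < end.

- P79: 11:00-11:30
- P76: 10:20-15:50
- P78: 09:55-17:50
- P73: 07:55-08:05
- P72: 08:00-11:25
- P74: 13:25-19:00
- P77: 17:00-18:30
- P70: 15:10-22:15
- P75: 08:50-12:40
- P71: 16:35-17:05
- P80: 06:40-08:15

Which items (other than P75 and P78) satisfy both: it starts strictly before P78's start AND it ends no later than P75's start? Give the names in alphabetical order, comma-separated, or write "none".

P73, P80

Conditions: its start is strictly before P78's start (X.start < 09:55) AND its end is no later than P75's start (X.end <= 08:50).
P70: start 15:10 < 09:55? ✗; end 22:15 <= 08:50? ✗ → no.
P71: start 16:35 < 09:55? ✗; end 17:05 <= 08:50? ✗ → no.
P72: start 08:00 < 09:55? ✓; end 11:25 <= 08:50? ✗ → no.
P73: start 07:55 < 09:55? ✓; end 08:05 <= 08:50? ✓ → yes.
P74: start 13:25 < 09:55? ✗; end 19:00 <= 08:50? ✗ → no.
P76: start 10:20 < 09:55? ✗; end 15:50 <= 08:50? ✗ → no.
P77: start 17:00 < 09:55? ✗; end 18:30 <= 08:50? ✗ → no.
P79: start 11:00 < 09:55? ✗; end 11:30 <= 08:50? ✗ → no.
P80: start 06:40 < 09:55? ✓; end 08:15 <= 08:50? ✓ → yes.
Result: P73, P80.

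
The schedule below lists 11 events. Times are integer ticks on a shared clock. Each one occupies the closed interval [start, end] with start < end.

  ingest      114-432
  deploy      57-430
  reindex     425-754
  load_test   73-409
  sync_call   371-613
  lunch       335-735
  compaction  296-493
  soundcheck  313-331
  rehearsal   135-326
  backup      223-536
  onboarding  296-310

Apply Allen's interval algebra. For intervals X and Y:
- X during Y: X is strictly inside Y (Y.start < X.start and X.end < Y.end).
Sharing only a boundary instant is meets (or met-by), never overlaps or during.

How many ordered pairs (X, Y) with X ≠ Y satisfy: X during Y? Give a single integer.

Checking all 110 ordered pairs for relation 'during'; matching pairs in alphabetical order:
(compaction, backup): compaction during backup ✓
(load_test, deploy): load_test during deploy ✓
(onboarding, backup): onboarding during backup ✓
(onboarding, deploy): onboarding during deploy ✓
(onboarding, ingest): onboarding during ingest ✓
(onboarding, load_test): onboarding during load_test ✓
(onboarding, rehearsal): onboarding during rehearsal ✓
(rehearsal, deploy): rehearsal during deploy ✓
(rehearsal, ingest): rehearsal during ingest ✓
(rehearsal, load_test): rehearsal during load_test ✓
(soundcheck, backup): soundcheck during backup ✓
(soundcheck, compaction): soundcheck during compaction ✓
(soundcheck, deploy): soundcheck during deploy ✓
(soundcheck, ingest): soundcheck during ingest ✓
(soundcheck, load_test): soundcheck during load_test ✓
(sync_call, lunch): sync_call during lunch ✓
Count: 16.

16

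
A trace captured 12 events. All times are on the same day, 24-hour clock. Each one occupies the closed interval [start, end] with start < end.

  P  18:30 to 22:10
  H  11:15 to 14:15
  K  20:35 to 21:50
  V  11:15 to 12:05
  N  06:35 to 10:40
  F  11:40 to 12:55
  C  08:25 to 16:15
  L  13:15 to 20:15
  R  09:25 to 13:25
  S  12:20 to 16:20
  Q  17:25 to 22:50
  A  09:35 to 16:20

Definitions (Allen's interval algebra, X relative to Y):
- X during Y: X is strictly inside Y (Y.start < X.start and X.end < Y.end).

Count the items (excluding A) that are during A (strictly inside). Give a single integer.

3

Target A = [09:35, 16:20].
C [08:25, 16:15] → overlaps → no.
F [11:40, 12:55] → during → counts.
H [11:15, 14:15] → during → counts.
K [20:35, 21:50] → after → no.
L [13:15, 20:15] → overlapped-by → no.
N [06:35, 10:40] → overlaps → no.
P [18:30, 22:10] → after → no.
Q [17:25, 22:50] → after → no.
R [09:25, 13:25] → overlaps → no.
S [12:20, 16:20] → finishes → no.
V [11:15, 12:05] → during → counts.
Total: 3.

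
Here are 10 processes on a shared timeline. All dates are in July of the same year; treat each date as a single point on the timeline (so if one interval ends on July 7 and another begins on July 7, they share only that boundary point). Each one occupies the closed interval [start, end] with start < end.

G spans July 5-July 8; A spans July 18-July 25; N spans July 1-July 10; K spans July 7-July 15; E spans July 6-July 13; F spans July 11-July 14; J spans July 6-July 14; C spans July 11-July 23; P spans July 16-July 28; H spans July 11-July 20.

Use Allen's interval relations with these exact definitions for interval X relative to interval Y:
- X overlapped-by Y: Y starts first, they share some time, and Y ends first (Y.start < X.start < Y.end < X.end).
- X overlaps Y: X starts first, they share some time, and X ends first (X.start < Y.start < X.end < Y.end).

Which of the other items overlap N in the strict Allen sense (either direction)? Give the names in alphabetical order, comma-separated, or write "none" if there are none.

Target N = [July 1, July 10].
A [July 18, July 25] → after → no.
C [July 11, July 23] → after → no.
E [July 6, July 13] → overlapped-by → yes.
F [July 11, July 14] → after → no.
G [July 5, July 8] → during → no.
H [July 11, July 20] → after → no.
J [July 6, July 14] → overlapped-by → yes.
K [July 7, July 15] → overlapped-by → yes.
P [July 16, July 28] → after → no.
Result: E, J, K.

E, J, K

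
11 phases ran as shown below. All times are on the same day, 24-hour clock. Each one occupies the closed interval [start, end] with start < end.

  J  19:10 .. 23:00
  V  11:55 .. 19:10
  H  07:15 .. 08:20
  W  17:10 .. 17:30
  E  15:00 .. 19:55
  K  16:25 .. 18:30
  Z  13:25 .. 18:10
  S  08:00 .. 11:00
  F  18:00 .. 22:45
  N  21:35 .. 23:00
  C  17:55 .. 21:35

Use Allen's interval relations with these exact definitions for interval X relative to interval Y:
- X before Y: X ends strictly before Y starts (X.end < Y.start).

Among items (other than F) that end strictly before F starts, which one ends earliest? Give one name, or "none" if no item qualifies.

H

Target F = [18:00, 22:45].
C [17:55, 21:35] → overlaps → excluded.
E [15:00, 19:55] → overlaps → excluded.
H [07:15, 08:20] → before → candidate.
J [19:10, 23:00] → overlapped-by → excluded.
K [16:25, 18:30] → overlaps → excluded.
N [21:35, 23:00] → overlapped-by → excluded.
S [08:00, 11:00] → before → candidate.
V [11:55, 19:10] → overlaps → excluded.
W [17:10, 17:30] → before → candidate.
Z [13:25, 18:10] → overlaps → excluded.
Among candidates, earliest end is 08:20 → H.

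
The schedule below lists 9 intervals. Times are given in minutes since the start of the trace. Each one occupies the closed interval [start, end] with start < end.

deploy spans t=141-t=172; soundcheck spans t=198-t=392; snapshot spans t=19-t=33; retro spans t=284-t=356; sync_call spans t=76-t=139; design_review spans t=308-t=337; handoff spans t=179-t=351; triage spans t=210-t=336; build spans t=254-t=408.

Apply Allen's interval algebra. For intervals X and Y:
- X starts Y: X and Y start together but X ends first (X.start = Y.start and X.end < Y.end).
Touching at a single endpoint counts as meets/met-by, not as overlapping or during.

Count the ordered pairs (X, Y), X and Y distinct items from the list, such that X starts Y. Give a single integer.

Checking all 72 ordered pairs for relation 'starts'; matching pairs in alphabetical order:
No pair satisfies it.
Count: 0.

0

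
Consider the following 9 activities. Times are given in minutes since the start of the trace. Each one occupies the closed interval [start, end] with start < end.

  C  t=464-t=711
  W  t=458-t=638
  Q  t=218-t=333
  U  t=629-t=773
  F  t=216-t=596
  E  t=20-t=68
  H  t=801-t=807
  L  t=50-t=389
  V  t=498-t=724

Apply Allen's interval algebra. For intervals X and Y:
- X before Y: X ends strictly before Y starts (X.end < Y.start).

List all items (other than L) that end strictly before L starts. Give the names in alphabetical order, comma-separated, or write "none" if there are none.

none

Target L = [t=50, t=389].
C [t=464, t=711] → after → no.
E [t=20, t=68] → overlaps → no.
F [t=216, t=596] → overlapped-by → no.
H [t=801, t=807] → after → no.
Q [t=218, t=333] → during → no.
U [t=629, t=773] → after → no.
V [t=498, t=724] → after → no.
W [t=458, t=638] → after → no.
Result: none.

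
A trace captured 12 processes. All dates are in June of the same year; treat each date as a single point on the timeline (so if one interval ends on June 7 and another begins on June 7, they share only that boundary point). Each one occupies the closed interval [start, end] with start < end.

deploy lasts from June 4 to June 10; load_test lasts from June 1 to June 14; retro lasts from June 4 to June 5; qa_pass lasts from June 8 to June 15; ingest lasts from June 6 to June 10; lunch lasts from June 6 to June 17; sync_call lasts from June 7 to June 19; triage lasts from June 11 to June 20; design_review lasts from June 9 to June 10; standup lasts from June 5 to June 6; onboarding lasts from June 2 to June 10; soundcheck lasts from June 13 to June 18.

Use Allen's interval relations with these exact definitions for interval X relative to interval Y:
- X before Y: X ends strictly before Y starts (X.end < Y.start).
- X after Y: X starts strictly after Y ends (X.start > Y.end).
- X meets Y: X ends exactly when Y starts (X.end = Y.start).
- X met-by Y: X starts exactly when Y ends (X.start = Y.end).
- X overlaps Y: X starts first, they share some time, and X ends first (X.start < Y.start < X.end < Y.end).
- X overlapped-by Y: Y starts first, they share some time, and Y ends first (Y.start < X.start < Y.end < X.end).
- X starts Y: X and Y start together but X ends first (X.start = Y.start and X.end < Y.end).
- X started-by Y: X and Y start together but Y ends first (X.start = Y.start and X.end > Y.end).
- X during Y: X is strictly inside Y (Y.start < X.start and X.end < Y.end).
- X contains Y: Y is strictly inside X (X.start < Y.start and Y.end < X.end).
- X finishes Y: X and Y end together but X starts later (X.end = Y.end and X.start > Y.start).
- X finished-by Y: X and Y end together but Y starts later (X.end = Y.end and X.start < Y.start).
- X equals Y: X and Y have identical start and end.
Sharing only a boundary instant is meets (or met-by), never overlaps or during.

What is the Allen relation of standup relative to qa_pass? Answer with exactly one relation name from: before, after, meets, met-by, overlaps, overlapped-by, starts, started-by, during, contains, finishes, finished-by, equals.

standup = [June 5, June 6]; qa_pass = [June 8, June 15].
Compare endpoints: standup.start < qa_pass.start, standup.start < qa_pass.end, standup.end < qa_pass.start, standup.end < qa_pass.end.
That pattern is 'before'.

before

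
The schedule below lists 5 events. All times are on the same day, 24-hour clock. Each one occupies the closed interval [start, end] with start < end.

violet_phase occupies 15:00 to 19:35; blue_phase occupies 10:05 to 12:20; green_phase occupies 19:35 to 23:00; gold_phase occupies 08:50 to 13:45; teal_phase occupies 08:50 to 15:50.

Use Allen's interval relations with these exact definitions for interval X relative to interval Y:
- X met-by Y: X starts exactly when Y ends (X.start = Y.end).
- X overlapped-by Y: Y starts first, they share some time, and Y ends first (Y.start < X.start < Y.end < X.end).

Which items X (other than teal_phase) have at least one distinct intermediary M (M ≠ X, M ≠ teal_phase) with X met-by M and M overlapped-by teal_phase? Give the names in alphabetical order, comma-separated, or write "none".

green_phase

Target teal_phase = [08:50, 15:50].
Intermediaries M with M overlapped-by teal_phase: violet_phase.
Via violet_phase — items with X met-by violet_phase: green_phase.
Union: green_phase.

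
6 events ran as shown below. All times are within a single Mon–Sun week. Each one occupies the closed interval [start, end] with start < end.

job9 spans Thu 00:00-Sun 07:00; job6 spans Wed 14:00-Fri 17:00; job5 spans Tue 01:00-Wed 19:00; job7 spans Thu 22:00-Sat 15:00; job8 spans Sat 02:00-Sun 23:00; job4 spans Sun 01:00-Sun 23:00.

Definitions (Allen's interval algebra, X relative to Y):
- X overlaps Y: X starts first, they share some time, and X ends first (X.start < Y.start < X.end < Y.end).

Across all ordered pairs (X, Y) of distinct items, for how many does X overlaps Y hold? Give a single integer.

6

Checking all 30 ordered pairs for relation 'overlaps'; matching pairs in alphabetical order:
(job5, job6): job5 overlaps job6 ✓
(job6, job7): job6 overlaps job7 ✓
(job6, job9): job6 overlaps job9 ✓
(job7, job8): job7 overlaps job8 ✓
(job9, job4): job9 overlaps job4 ✓
(job9, job8): job9 overlaps job8 ✓
Count: 6.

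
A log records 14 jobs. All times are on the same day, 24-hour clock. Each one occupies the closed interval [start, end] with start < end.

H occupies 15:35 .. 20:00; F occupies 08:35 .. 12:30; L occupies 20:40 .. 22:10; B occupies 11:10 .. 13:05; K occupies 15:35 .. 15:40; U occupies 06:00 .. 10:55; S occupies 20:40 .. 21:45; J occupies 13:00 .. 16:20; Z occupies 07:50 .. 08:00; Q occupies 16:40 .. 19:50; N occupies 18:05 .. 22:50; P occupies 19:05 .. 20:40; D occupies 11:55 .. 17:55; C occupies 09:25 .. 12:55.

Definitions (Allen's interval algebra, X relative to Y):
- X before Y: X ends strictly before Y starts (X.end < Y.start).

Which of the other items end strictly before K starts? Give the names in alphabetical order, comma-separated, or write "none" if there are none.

B, C, F, U, Z

Target K = [15:35, 15:40].
B [11:10, 13:05] → before → yes.
C [09:25, 12:55] → before → yes.
D [11:55, 17:55] → contains → no.
F [08:35, 12:30] → before → yes.
H [15:35, 20:00] → started-by → no.
J [13:00, 16:20] → contains → no.
L [20:40, 22:10] → after → no.
N [18:05, 22:50] → after → no.
P [19:05, 20:40] → after → no.
Q [16:40, 19:50] → after → no.
S [20:40, 21:45] → after → no.
U [06:00, 10:55] → before → yes.
Z [07:50, 08:00] → before → yes.
Result: B, C, F, U, Z.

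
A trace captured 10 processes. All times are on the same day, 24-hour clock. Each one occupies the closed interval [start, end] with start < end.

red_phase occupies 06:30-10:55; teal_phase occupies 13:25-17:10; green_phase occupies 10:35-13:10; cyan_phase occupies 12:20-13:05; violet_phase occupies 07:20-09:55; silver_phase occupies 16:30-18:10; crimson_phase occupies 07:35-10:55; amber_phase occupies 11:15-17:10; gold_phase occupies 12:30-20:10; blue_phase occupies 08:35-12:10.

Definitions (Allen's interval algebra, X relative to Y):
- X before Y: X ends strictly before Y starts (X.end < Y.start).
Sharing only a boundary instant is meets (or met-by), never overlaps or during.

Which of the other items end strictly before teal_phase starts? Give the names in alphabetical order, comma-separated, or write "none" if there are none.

blue_phase, crimson_phase, cyan_phase, green_phase, red_phase, violet_phase

Target teal_phase = [13:25, 17:10].
amber_phase [11:15, 17:10] → finished-by → no.
blue_phase [08:35, 12:10] → before → yes.
crimson_phase [07:35, 10:55] → before → yes.
cyan_phase [12:20, 13:05] → before → yes.
gold_phase [12:30, 20:10] → contains → no.
green_phase [10:35, 13:10] → before → yes.
red_phase [06:30, 10:55] → before → yes.
silver_phase [16:30, 18:10] → overlapped-by → no.
violet_phase [07:20, 09:55] → before → yes.
Result: blue_phase, crimson_phase, cyan_phase, green_phase, red_phase, violet_phase.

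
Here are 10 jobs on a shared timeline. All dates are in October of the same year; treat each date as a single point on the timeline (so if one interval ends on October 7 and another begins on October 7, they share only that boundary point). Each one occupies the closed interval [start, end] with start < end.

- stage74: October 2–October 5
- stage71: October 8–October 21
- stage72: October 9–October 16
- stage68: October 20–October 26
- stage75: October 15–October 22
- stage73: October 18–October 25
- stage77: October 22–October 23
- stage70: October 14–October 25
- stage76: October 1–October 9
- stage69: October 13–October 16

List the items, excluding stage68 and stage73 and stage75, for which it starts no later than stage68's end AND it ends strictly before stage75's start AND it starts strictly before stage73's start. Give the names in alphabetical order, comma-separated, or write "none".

stage74, stage76

Conditions: its start is no later than stage68's end (X.start <= October 26) AND its end is strictly before stage75's start (X.end < October 15) AND its start is strictly before stage73's start (X.start < October 18).
stage69: start October 13 <= October 26? ✓; end October 16 < October 15? ✗; start October 13 < October 18? ✓ → no.
stage70: start October 14 <= October 26? ✓; end October 25 < October 15? ✗; start October 14 < October 18? ✓ → no.
stage71: start October 8 <= October 26? ✓; end October 21 < October 15? ✗; start October 8 < October 18? ✓ → no.
stage72: start October 9 <= October 26? ✓; end October 16 < October 15? ✗; start October 9 < October 18? ✓ → no.
stage74: start October 2 <= October 26? ✓; end October 5 < October 15? ✓; start October 2 < October 18? ✓ → yes.
stage76: start October 1 <= October 26? ✓; end October 9 < October 15? ✓; start October 1 < October 18? ✓ → yes.
stage77: start October 22 <= October 26? ✓; end October 23 < October 15? ✗; start October 22 < October 18? ✗ → no.
Result: stage74, stage76.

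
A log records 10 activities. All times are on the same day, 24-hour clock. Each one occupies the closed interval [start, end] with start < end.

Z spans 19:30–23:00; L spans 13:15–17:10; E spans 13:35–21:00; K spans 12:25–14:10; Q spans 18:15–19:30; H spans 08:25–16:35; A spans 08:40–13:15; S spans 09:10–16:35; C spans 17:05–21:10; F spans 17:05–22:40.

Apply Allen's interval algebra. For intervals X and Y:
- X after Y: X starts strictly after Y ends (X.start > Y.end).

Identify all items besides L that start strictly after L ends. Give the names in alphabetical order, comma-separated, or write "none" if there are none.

Target L = [13:15, 17:10].
A [08:40, 13:15] → meets → no.
C [17:05, 21:10] → overlapped-by → no.
E [13:35, 21:00] → overlapped-by → no.
F [17:05, 22:40] → overlapped-by → no.
H [08:25, 16:35] → overlaps → no.
K [12:25, 14:10] → overlaps → no.
Q [18:15, 19:30] → after → yes.
S [09:10, 16:35] → overlaps → no.
Z [19:30, 23:00] → after → yes.
Result: Q, Z.

Q, Z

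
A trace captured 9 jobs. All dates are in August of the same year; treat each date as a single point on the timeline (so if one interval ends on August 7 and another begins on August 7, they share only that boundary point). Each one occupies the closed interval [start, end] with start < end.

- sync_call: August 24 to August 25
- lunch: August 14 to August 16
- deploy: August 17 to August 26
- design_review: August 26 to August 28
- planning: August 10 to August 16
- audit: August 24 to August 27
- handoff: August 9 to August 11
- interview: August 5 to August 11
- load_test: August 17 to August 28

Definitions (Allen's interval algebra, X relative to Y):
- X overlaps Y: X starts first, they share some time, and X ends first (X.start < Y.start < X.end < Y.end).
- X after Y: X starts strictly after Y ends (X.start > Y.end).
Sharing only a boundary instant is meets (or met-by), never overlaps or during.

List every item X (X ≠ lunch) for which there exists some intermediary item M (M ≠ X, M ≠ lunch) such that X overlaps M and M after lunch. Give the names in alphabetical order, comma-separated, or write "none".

Target lunch = [August 14, August 16].
Intermediaries M with M after lunch: audit, deploy, design_review, load_test, sync_call.
Via audit — items with X overlaps audit: deploy.
Via deploy — items with X overlaps deploy: none.
Via design_review — items with X overlaps design_review: audit.
Via load_test — items with X overlaps load_test: none.
Via sync_call — items with X overlaps sync_call: none.
Union: audit, deploy.

audit, deploy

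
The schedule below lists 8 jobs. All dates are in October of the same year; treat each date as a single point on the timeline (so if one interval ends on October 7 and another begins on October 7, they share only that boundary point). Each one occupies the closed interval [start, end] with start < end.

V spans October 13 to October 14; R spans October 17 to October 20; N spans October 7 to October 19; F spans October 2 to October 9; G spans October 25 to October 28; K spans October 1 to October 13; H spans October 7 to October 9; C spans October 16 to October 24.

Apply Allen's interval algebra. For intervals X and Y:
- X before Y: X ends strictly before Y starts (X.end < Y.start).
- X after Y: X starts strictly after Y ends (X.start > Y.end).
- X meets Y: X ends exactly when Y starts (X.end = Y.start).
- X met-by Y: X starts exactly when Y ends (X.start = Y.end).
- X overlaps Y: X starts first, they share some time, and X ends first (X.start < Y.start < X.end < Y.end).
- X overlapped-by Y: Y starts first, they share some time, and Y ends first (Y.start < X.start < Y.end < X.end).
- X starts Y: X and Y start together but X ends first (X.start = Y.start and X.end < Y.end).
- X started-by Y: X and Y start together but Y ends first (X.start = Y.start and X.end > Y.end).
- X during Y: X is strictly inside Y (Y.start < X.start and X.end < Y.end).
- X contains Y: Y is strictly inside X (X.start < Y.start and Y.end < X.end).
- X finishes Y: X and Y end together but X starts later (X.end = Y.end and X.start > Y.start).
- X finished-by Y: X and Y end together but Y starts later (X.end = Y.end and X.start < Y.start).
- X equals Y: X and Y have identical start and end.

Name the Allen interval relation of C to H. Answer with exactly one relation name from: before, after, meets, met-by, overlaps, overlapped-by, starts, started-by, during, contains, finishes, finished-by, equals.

after

C = [October 16, October 24]; H = [October 7, October 9].
Compare endpoints: C.start > H.start, C.start > H.end, C.end > H.start, C.end > H.end.
That pattern is 'after'.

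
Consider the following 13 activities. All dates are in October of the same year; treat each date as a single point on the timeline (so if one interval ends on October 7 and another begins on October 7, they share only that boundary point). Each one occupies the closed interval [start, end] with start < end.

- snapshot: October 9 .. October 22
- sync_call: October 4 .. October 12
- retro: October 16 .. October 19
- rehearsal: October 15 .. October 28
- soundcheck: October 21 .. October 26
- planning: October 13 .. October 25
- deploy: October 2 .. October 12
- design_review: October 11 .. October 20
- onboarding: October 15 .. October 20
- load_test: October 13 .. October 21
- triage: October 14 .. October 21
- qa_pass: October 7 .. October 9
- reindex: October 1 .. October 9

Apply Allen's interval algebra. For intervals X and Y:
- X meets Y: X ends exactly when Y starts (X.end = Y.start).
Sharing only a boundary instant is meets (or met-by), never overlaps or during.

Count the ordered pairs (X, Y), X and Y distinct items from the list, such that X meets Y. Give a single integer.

4

Checking all 156 ordered pairs for relation 'meets'; matching pairs in alphabetical order:
(load_test, soundcheck): load_test meets soundcheck ✓
(qa_pass, snapshot): qa_pass meets snapshot ✓
(reindex, snapshot): reindex meets snapshot ✓
(triage, soundcheck): triage meets soundcheck ✓
Count: 4.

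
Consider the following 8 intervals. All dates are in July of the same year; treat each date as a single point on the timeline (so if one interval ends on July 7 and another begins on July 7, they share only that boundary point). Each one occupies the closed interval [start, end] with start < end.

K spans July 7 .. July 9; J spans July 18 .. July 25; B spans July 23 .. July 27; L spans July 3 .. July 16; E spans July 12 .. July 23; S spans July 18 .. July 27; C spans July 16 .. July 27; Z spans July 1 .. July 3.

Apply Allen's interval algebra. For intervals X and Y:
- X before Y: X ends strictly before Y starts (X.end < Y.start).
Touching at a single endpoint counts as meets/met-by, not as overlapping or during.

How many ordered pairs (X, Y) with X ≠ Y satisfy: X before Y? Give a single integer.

Checking all 56 ordered pairs for relation 'before'; matching pairs in alphabetical order:
(K, B): K before B ✓
(K, C): K before C ✓
(K, E): K before E ✓
(K, J): K before J ✓
(K, S): K before S ✓
(L, B): L before B ✓
(L, J): L before J ✓
(L, S): L before S ✓
(Z, B): Z before B ✓
(Z, C): Z before C ✓
(Z, E): Z before E ✓
(Z, J): Z before J ✓
(Z, K): Z before K ✓
(Z, S): Z before S ✓
Count: 14.

14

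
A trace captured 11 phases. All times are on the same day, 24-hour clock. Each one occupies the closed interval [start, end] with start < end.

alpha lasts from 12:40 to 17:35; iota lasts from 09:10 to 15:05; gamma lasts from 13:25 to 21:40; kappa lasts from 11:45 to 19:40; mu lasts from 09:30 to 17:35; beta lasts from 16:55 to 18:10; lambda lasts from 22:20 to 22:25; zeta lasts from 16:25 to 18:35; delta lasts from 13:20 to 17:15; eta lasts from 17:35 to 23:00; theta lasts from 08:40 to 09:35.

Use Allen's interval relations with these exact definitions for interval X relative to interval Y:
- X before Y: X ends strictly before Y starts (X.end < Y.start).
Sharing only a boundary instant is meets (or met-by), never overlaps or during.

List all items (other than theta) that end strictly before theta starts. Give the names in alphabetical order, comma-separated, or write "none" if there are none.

none

Target theta = [08:40, 09:35].
alpha [12:40, 17:35] → after → no.
beta [16:55, 18:10] → after → no.
delta [13:20, 17:15] → after → no.
eta [17:35, 23:00] → after → no.
gamma [13:25, 21:40] → after → no.
iota [09:10, 15:05] → overlapped-by → no.
kappa [11:45, 19:40] → after → no.
lambda [22:20, 22:25] → after → no.
mu [09:30, 17:35] → overlapped-by → no.
zeta [16:25, 18:35] → after → no.
Result: none.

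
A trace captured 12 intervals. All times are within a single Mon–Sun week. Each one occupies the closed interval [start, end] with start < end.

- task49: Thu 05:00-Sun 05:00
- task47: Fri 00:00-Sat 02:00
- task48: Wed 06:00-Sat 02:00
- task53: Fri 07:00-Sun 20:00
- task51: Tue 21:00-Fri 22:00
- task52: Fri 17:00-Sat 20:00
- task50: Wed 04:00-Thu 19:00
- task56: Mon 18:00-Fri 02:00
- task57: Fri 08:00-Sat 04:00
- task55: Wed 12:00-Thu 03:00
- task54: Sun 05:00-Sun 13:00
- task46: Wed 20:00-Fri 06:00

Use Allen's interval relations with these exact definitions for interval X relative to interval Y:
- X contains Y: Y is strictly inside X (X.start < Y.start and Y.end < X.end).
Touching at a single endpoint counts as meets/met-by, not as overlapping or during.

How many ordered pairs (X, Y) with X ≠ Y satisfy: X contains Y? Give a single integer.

14

Checking all 132 ordered pairs for relation 'contains'; matching pairs in alphabetical order:
(task48, task46): task48 contains task46 ✓
(task48, task55): task48 contains task55 ✓
(task49, task47): task49 contains task47 ✓
(task49, task52): task49 contains task52 ✓
(task49, task57): task49 contains task57 ✓
(task50, task55): task50 contains task55 ✓
(task51, task46): task51 contains task46 ✓
(task51, task50): task51 contains task50 ✓
(task51, task55): task51 contains task55 ✓
(task53, task52): task53 contains task52 ✓
(task53, task54): task53 contains task54 ✓
(task53, task57): task53 contains task57 ✓
(task56, task50): task56 contains task50 ✓
(task56, task55): task56 contains task55 ✓
Count: 14.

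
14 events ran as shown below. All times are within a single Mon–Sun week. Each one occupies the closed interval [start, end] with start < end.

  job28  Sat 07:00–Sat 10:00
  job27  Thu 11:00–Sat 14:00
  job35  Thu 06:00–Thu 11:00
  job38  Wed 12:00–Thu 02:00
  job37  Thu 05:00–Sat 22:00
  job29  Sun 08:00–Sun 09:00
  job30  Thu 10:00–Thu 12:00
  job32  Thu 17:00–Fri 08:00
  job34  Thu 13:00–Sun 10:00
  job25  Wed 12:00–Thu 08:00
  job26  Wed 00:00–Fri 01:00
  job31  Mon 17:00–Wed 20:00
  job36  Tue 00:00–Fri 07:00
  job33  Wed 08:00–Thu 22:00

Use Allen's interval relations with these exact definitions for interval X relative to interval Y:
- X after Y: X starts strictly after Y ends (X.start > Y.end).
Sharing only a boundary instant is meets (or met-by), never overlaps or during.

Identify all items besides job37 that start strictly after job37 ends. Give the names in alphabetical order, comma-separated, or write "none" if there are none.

Target job37 = [Thu 05:00, Sat 22:00].
job25 [Wed 12:00, Thu 08:00] → overlaps → no.
job26 [Wed 00:00, Fri 01:00] → overlaps → no.
job27 [Thu 11:00, Sat 14:00] → during → no.
job28 [Sat 07:00, Sat 10:00] → during → no.
job29 [Sun 08:00, Sun 09:00] → after → yes.
job30 [Thu 10:00, Thu 12:00] → during → no.
job31 [Mon 17:00, Wed 20:00] → before → no.
job32 [Thu 17:00, Fri 08:00] → during → no.
job33 [Wed 08:00, Thu 22:00] → overlaps → no.
job34 [Thu 13:00, Sun 10:00] → overlapped-by → no.
job35 [Thu 06:00, Thu 11:00] → during → no.
job36 [Tue 00:00, Fri 07:00] → overlaps → no.
job38 [Wed 12:00, Thu 02:00] → before → no.
Result: job29.

job29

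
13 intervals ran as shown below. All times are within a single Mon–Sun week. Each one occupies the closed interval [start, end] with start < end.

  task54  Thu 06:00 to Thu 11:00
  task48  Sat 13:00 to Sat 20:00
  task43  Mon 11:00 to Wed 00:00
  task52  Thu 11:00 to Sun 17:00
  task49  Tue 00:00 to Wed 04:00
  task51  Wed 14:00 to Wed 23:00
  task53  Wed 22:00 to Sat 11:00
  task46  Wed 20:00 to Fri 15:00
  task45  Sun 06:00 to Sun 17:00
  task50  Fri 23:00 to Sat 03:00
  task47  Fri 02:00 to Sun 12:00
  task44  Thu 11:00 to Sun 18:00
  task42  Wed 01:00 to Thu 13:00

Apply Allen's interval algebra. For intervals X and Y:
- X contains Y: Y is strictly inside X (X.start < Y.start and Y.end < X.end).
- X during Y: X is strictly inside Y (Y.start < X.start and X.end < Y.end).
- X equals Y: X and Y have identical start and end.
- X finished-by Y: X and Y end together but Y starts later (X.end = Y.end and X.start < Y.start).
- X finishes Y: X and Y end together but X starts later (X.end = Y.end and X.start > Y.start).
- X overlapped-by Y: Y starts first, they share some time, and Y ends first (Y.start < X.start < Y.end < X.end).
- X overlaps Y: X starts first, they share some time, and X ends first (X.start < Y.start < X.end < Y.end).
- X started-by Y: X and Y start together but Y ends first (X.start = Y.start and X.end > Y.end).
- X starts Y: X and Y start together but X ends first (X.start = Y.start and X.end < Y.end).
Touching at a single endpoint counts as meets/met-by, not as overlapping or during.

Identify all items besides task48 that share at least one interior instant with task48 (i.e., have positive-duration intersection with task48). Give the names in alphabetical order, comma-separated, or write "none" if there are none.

task44, task47, task52

Target task48 = [Sat 13:00, Sat 20:00].
task42 [Wed 01:00, Thu 13:00] → before → no.
task43 [Mon 11:00, Wed 00:00] → before → no.
task44 [Thu 11:00, Sun 18:00] → contains → yes.
task45 [Sun 06:00, Sun 17:00] → after → no.
task46 [Wed 20:00, Fri 15:00] → before → no.
task47 [Fri 02:00, Sun 12:00] → contains → yes.
task49 [Tue 00:00, Wed 04:00] → before → no.
task50 [Fri 23:00, Sat 03:00] → before → no.
task51 [Wed 14:00, Wed 23:00] → before → no.
task52 [Thu 11:00, Sun 17:00] → contains → yes.
task53 [Wed 22:00, Sat 11:00] → before → no.
task54 [Thu 06:00, Thu 11:00] → before → no.
Result: task44, task47, task52.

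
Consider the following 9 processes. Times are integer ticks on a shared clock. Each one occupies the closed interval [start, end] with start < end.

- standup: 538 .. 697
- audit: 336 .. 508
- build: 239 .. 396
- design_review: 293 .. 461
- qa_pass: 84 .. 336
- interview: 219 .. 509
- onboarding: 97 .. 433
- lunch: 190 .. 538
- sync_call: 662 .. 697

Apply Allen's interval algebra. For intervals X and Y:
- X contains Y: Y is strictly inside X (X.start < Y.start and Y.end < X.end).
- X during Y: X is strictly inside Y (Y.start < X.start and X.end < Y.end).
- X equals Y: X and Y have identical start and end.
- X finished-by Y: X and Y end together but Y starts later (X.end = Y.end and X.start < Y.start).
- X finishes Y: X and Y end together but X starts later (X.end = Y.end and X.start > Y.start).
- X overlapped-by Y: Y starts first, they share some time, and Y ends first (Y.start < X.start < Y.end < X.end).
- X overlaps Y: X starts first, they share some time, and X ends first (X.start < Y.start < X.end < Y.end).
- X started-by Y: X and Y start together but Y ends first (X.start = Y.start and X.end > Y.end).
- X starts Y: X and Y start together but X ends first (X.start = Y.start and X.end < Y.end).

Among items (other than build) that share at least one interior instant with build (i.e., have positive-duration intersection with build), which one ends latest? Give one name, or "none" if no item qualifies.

lunch

Target build = [239, 396].
audit [336, 508] → overlapped-by → candidate.
design_review [293, 461] → overlapped-by → candidate.
interview [219, 509] → contains → candidate.
lunch [190, 538] → contains → candidate.
onboarding [97, 433] → contains → candidate.
qa_pass [84, 336] → overlaps → candidate.
standup [538, 697] → after → excluded.
sync_call [662, 697] → after → excluded.
Among candidates, latest end is 538 → lunch.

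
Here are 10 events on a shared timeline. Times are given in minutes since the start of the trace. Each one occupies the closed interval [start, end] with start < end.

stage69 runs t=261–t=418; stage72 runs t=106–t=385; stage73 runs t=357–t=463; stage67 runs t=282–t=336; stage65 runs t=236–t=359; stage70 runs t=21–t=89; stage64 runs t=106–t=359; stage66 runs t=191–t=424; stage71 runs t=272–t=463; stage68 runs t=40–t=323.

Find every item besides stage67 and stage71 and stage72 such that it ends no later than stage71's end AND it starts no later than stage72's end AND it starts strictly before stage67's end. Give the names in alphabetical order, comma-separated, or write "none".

Conditions: its end is no later than stage71's end (X.end <= t=463) AND its start is no later than stage72's end (X.start <= t=385) AND its start is strictly before stage67's end (X.start < t=336).
stage64: end t=359 <= t=463? ✓; start t=106 <= t=385? ✓; start t=106 < t=336? ✓ → yes.
stage65: end t=359 <= t=463? ✓; start t=236 <= t=385? ✓; start t=236 < t=336? ✓ → yes.
stage66: end t=424 <= t=463? ✓; start t=191 <= t=385? ✓; start t=191 < t=336? ✓ → yes.
stage68: end t=323 <= t=463? ✓; start t=40 <= t=385? ✓; start t=40 < t=336? ✓ → yes.
stage69: end t=418 <= t=463? ✓; start t=261 <= t=385? ✓; start t=261 < t=336? ✓ → yes.
stage70: end t=89 <= t=463? ✓; start t=21 <= t=385? ✓; start t=21 < t=336? ✓ → yes.
stage73: end t=463 <= t=463? ✓; start t=357 <= t=385? ✓; start t=357 < t=336? ✗ → no.
Result: stage64, stage65, stage66, stage68, stage69, stage70.

stage64, stage65, stage66, stage68, stage69, stage70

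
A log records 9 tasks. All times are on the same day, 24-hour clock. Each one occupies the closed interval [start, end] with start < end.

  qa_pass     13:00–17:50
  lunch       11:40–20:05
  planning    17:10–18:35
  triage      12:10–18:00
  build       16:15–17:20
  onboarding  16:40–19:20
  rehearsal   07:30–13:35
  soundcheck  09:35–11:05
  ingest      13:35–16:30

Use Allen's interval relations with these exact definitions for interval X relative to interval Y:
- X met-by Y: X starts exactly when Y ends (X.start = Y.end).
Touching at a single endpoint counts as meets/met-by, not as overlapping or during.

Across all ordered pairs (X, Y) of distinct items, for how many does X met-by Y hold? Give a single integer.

1

Checking all 72 ordered pairs for relation 'met-by'; matching pairs in alphabetical order:
(ingest, rehearsal): ingest met-by rehearsal ✓
Count: 1.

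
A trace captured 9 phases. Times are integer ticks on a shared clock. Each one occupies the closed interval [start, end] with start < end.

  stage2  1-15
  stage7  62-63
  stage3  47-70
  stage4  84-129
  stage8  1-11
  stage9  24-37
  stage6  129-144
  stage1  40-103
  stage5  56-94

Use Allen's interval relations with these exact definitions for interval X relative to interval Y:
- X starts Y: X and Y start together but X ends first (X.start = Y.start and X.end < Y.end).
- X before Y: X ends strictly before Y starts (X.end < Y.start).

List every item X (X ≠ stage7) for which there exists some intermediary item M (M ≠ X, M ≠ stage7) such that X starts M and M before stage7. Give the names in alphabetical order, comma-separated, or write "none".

stage8

Target stage7 = [62, 63].
Intermediaries M with M before stage7: stage2, stage8, stage9.
Via stage2 — items with X starts stage2: stage8.
Via stage8 — items with X starts stage8: none.
Via stage9 — items with X starts stage9: none.
Union: stage8.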